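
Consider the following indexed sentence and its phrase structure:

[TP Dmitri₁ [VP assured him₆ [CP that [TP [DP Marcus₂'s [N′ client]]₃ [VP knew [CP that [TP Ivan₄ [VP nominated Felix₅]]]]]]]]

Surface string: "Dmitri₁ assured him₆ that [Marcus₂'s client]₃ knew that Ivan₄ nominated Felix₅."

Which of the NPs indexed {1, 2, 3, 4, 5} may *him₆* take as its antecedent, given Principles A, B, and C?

none

*him* is a pronoun, so Principle B applies: it must be free in its binding domain.
Binding domain of *him₆*: the matrix TP, whose subject is Dmitri₁.
*Dmitri₁* c-commands the pronoun within its binding domain → coindexation would violate Principle B.
*Marcus₂*: the pronoun c-commands this R-expression → coindexation would violate Principle C on *Marcus₂*.
*[Marcus₂'s client]₃*: the pronoun c-commands this R-expression → coindexation would violate Principle C on *[Marcus₂'s client]₃*.
*Ivan₄*: the pronoun c-commands this R-expression → coindexation would violate Principle C on *Ivan₄*.
*Felix₅*: the pronoun c-commands this R-expression → coindexation would violate Principle C on *Felix₅*.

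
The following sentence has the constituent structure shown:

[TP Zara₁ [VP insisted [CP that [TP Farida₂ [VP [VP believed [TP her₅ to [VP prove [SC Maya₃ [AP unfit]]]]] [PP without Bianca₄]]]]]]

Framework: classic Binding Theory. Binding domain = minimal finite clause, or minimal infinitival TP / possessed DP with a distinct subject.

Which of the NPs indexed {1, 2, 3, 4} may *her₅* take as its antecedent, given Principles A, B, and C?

{1, 4}

*her* is a pronoun, so Principle B applies: it must be free in its binding domain.
Binding domain of *her₅*: the embedded TP, whose subject is Farida₂.
*Zara₁* c-commands the pronoun but from outside its binding domain, and is not c-commanded by it → coindexation permitted.
*Farida₂* c-commands the pronoun within its binding domain → coindexation would violate Principle B.
*Maya₃*: the pronoun c-commands this R-expression → coindexation would violate Principle C on *Maya₃*.
*Bianca₄* and the pronoun do not c-command one another → neither Principle B nor Principle C is at stake; coindexation permitted.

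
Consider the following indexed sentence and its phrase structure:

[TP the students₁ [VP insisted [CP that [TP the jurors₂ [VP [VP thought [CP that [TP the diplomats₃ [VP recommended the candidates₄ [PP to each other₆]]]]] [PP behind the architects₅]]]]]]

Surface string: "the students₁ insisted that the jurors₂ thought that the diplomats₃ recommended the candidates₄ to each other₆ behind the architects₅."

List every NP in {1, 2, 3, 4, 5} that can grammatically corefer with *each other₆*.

{3, 4}

*each other* is an anaphor, so Principle A applies: it must be bound in its binding domain.
Binding domain of *each other₆*: the embedded TP, whose subject is the diplomats₃.
*the students₁* c-commands the anaphor but is outside its binding domain → cannot satisfy Principle A.
*the jurors₂* c-commands the anaphor but is outside its binding domain → cannot satisfy Principle A.
*the diplomats₃* c-commands the anaphor within its binding domain → licit binder.
*the candidates₄* c-commands the anaphor within its binding domain → licit binder.
*the architects₅* does not c-command the anaphor → cannot bind it.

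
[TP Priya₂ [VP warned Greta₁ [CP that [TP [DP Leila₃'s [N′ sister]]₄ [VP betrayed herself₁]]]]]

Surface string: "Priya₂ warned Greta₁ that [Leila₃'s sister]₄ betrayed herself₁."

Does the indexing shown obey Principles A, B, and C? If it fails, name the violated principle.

The two coindexed NPs are *Greta₁* and *herself₁*.
*herself₁* is an anaphor. Principle A requires it to be bound within its binding domain — the embedded TP, whose subject is [Leila₃'s sister]₄.
Within that domain it is c-commanded by *[Leila₃'s sister]₄*, which does not share its index.
*Greta₁* does c-command the anaphor, but from outside its binding domain.
The anaphor is unbound in its domain → Principle A violation.

Principle A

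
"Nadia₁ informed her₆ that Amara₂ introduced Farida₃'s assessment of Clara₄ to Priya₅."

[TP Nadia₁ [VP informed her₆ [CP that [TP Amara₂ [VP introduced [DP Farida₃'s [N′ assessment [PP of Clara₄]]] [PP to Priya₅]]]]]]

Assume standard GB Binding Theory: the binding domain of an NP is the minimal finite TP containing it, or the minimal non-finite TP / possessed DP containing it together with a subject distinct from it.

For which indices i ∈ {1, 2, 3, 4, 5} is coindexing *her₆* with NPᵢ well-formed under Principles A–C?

*her* is a pronoun, so Principle B applies: it must be free in its binding domain.
Binding domain of *her₆*: the matrix TP, whose subject is Nadia₁.
*Nadia₁* c-commands the pronoun within its binding domain → coindexation would violate Principle B.
*Amara₂*: the pronoun c-commands this R-expression → coindexation would violate Principle C on *Amara₂*.
*Farida₃*: the pronoun c-commands this R-expression → coindexation would violate Principle C on *Farida₃*.
*Clara₄*: the pronoun c-commands this R-expression → coindexation would violate Principle C on *Clara₄*.
*Priya₅*: the pronoun c-commands this R-expression → coindexation would violate Principle C on *Priya₅*.

none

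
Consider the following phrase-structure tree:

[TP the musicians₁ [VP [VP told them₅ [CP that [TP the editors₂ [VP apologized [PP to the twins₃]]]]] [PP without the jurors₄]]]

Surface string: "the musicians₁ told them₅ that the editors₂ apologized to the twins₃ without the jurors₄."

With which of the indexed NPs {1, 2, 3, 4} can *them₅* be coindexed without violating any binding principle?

{4}

*them* is a pronoun, so Principle B applies: it must be free in its binding domain.
Binding domain of *them₅*: the matrix TP, whose subject is the musicians₁.
*the musicians₁* c-commands the pronoun within its binding domain → coindexation would violate Principle B.
*the editors₂*: the pronoun c-commands this R-expression → coindexation would violate Principle C on *the editors₂*.
*the twins₃*: the pronoun c-commands this R-expression → coindexation would violate Principle C on *the twins₃*.
*the jurors₄* and the pronoun do not c-command one another → neither Principle B nor Principle C is at stake; coindexation permitted.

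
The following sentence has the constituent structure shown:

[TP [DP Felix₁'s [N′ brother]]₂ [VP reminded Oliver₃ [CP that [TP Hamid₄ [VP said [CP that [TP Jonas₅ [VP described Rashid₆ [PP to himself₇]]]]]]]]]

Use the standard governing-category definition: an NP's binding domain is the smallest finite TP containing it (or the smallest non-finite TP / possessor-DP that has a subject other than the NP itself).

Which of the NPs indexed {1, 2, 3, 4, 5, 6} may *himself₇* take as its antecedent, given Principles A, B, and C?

{5, 6}

*himself* is an anaphor, so Principle A applies: it must be bound in its binding domain.
Binding domain of *himself₇*: the embedded TP, whose subject is Jonas₅.
*Felix₁* does not c-command the anaphor → cannot bind it.
*[Felix₁'s brother]₂* c-commands the anaphor but is outside its binding domain → cannot satisfy Principle A.
*Oliver₃* c-commands the anaphor but is outside its binding domain → cannot satisfy Principle A.
*Hamid₄* c-commands the anaphor but is outside its binding domain → cannot satisfy Principle A.
*Jonas₅* c-commands the anaphor within its binding domain → licit binder.
*Rashid₆* c-commands the anaphor within its binding domain → licit binder.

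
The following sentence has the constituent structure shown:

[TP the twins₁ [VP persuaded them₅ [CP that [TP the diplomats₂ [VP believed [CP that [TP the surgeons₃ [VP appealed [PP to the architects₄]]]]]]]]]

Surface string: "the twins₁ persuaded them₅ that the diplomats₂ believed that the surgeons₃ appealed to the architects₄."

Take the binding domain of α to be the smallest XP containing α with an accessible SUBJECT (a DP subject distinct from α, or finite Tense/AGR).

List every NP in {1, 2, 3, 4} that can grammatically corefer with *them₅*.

*them* is a pronoun, so Principle B applies: it must be free in its binding domain.
Binding domain of *them₅*: the matrix TP, whose subject is the twins₁.
*the twins₁* c-commands the pronoun within its binding domain → coindexation would violate Principle B.
*the diplomats₂*: the pronoun c-commands this R-expression → coindexation would violate Principle C on *the diplomats₂*.
*the surgeons₃*: the pronoun c-commands this R-expression → coindexation would violate Principle C on *the surgeons₃*.
*the architects₄*: the pronoun c-commands this R-expression → coindexation would violate Principle C on *the architects₄*.

none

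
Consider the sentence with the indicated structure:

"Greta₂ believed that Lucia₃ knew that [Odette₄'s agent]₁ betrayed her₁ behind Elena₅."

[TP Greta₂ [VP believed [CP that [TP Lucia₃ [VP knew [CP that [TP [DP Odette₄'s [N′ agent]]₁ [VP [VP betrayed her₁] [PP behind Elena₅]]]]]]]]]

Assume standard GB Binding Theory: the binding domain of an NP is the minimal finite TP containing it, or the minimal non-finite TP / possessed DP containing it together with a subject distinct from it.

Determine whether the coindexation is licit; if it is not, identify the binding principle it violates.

Principle B

The two coindexed NPs are *[Odette₄'s agent]₁* and *her₁*.
*her₁* is a pronoun. Its binding domain is the embedded TP, whose subject is [Odette₄'s agent]₁.
*[Odette₄'s agent]₁* c-commands it within that domain and carries the same index.
The pronoun is locally bound → Principle B violation.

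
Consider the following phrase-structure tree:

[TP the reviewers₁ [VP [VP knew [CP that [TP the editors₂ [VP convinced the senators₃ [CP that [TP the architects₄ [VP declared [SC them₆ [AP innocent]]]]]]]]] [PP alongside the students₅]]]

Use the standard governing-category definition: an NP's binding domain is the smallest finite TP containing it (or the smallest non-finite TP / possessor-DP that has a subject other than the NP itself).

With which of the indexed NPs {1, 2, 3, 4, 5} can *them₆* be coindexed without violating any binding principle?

*them* is a pronoun, so Principle B applies: it must be free in its binding domain.
Binding domain of *them₆*: the embedded TP, whose subject is the architects₄.
*the reviewers₁* c-commands the pronoun but from outside its binding domain, and is not c-commanded by it → coindexation permitted.
*the editors₂* c-commands the pronoun but from outside its binding domain, and is not c-commanded by it → coindexation permitted.
*the senators₃* c-commands the pronoun but from outside its binding domain, and is not c-commanded by it → coindexation permitted.
*the architects₄* c-commands the pronoun within its binding domain → coindexation would violate Principle B.
*the students₅* and the pronoun do not c-command one another → neither Principle B nor Principle C is at stake; coindexation permitted.

{1, 2, 3, 5}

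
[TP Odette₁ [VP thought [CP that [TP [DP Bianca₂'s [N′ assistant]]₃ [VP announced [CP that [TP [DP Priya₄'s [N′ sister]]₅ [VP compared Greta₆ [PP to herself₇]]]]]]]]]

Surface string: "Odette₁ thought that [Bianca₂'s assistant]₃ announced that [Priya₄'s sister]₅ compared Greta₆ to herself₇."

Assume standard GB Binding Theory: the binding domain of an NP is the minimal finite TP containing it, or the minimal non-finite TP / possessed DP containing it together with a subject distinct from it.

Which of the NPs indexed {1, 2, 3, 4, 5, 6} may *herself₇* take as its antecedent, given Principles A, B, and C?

{5, 6}

*herself* is an anaphor, so Principle A applies: it must be bound in its binding domain.
Binding domain of *herself₇*: the embedded TP, whose subject is [Priya₄'s sister]₅.
*Odette₁* c-commands the anaphor but is outside its binding domain → cannot satisfy Principle A.
*Bianca₂* does not c-command the anaphor → cannot bind it.
*[Bianca₂'s assistant]₃* c-commands the anaphor but is outside its binding domain → cannot satisfy Principle A.
*Priya₄* does not c-command the anaphor → cannot bind it.
*[Priya₄'s sister]₅* c-commands the anaphor within its binding domain → licit binder.
*Greta₆* c-commands the anaphor within its binding domain → licit binder.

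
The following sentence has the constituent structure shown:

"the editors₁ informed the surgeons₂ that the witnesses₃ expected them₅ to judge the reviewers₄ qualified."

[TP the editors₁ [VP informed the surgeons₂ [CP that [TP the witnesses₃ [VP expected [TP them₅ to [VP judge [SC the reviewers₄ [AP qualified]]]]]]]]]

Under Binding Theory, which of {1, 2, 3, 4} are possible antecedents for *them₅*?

{1, 2}

*them* is a pronoun, so Principle B applies: it must be free in its binding domain.
Binding domain of *them₅*: the embedded TP, whose subject is the witnesses₃.
*the editors₁* c-commands the pronoun but from outside its binding domain, and is not c-commanded by it → coindexation permitted.
*the surgeons₂* c-commands the pronoun but from outside its binding domain, and is not c-commanded by it → coindexation permitted.
*the witnesses₃* c-commands the pronoun within its binding domain → coindexation would violate Principle B.
*the reviewers₄*: the pronoun c-commands this R-expression → coindexation would violate Principle C on *the reviewers₄*.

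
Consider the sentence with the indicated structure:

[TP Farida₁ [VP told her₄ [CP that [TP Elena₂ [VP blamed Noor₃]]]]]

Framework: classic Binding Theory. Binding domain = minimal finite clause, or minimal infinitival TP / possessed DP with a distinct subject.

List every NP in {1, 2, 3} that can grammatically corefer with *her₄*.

none

*her* is a pronoun, so Principle B applies: it must be free in its binding domain.
Binding domain of *her₄*: the matrix TP, whose subject is Farida₁.
*Farida₁* c-commands the pronoun within its binding domain → coindexation would violate Principle B.
*Elena₂*: the pronoun c-commands this R-expression → coindexation would violate Principle C on *Elena₂*.
*Noor₃*: the pronoun c-commands this R-expression → coindexation would violate Principle C on *Noor₃*.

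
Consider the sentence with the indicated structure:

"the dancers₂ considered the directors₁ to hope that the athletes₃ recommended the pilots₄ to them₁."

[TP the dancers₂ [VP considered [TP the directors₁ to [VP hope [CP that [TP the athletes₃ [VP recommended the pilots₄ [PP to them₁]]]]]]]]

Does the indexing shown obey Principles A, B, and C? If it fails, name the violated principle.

grammatical

The two coindexed NPs are *the directors₁* and *them₁*.
*them₁* is a pronoun; its binding domain is the embedded TP, whose subject is the athletes₃. Within that domain it is c-commanded only by *the athletes₃*, *the pilots₄*, which carry a different index — the pronoun is free locally, so Principle B holds.
*the directors₁* is an R-expression; *them₁* does not c-command it, and no other NP shares its index, so Principle C is satisfied.
All principles are respected.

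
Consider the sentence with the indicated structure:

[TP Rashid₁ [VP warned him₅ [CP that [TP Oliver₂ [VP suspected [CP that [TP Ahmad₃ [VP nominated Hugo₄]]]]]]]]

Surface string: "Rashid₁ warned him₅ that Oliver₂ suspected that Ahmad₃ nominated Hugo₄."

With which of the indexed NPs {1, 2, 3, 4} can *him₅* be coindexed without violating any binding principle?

none

*him* is a pronoun, so Principle B applies: it must be free in its binding domain.
Binding domain of *him₅*: the matrix TP, whose subject is Rashid₁.
*Rashid₁* c-commands the pronoun within its binding domain → coindexation would violate Principle B.
*Oliver₂*: the pronoun c-commands this R-expression → coindexation would violate Principle C on *Oliver₂*.
*Ahmad₃*: the pronoun c-commands this R-expression → coindexation would violate Principle C on *Ahmad₃*.
*Hugo₄*: the pronoun c-commands this R-expression → coindexation would violate Principle C on *Hugo₄*.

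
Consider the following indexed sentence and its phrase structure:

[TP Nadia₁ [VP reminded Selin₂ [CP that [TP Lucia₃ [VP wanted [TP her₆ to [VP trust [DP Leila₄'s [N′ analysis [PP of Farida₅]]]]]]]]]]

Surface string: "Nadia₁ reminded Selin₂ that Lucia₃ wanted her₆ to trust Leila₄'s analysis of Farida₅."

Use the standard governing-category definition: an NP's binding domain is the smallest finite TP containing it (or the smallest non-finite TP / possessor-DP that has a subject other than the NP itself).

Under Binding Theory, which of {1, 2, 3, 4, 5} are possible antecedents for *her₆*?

*her* is a pronoun, so Principle B applies: it must be free in its binding domain.
Binding domain of *her₆*: the embedded TP, whose subject is Lucia₃.
*Nadia₁* c-commands the pronoun but from outside its binding domain, and is not c-commanded by it → coindexation permitted.
*Selin₂* c-commands the pronoun but from outside its binding domain, and is not c-commanded by it → coindexation permitted.
*Lucia₃* c-commands the pronoun within its binding domain → coindexation would violate Principle B.
*Leila₄*: the pronoun c-commands this R-expression → coindexation would violate Principle C on *Leila₄*.
*Farida₅*: the pronoun c-commands this R-expression → coindexation would violate Principle C on *Farida₅*.

{1, 2}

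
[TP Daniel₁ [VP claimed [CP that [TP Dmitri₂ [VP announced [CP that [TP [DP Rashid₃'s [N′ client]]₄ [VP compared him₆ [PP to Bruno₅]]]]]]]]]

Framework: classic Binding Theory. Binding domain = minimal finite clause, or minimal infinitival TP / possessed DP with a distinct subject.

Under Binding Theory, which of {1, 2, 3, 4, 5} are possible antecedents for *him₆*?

*him* is a pronoun, so Principle B applies: it must be free in its binding domain.
Binding domain of *him₆*: the embedded TP, whose subject is [Rashid₃'s client]₄.
*Daniel₁* c-commands the pronoun but from outside its binding domain, and is not c-commanded by it → coindexation permitted.
*Dmitri₂* c-commands the pronoun but from outside its binding domain, and is not c-commanded by it → coindexation permitted.
*Rashid₃* and the pronoun do not c-command one another → neither Principle B nor Principle C is at stake; coindexation permitted.
*[Rashid₃'s client]₄* c-commands the pronoun within its binding domain → coindexation would violate Principle B.
*Bruno₅*: the pronoun c-commands this R-expression → coindexation would violate Principle C on *Bruno₅*.

{1, 2, 3}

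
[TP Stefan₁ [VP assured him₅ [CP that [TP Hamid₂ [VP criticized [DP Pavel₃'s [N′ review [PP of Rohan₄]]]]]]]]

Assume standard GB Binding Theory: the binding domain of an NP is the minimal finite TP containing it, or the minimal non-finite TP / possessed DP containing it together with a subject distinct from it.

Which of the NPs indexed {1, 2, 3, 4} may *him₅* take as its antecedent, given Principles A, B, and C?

*him* is a pronoun, so Principle B applies: it must be free in its binding domain.
Binding domain of *him₅*: the matrix TP, whose subject is Stefan₁.
*Stefan₁* c-commands the pronoun within its binding domain → coindexation would violate Principle B.
*Hamid₂*: the pronoun c-commands this R-expression → coindexation would violate Principle C on *Hamid₂*.
*Pavel₃*: the pronoun c-commands this R-expression → coindexation would violate Principle C on *Pavel₃*.
*Rohan₄*: the pronoun c-commands this R-expression → coindexation would violate Principle C on *Rohan₄*.

none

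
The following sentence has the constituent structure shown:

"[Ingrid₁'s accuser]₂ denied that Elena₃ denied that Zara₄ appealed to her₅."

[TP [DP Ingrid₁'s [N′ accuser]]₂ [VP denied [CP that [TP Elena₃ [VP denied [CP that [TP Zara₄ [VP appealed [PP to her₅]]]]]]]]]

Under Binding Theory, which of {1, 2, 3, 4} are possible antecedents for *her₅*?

*her* is a pronoun, so Principle B applies: it must be free in its binding domain.
Binding domain of *her₅*: the embedded TP, whose subject is Zara₄.
*Ingrid₁* and the pronoun do not c-command one another → neither Principle B nor Principle C is at stake; coindexation permitted.
*[Ingrid₁'s accuser]₂* c-commands the pronoun but from outside its binding domain, and is not c-commanded by it → coindexation permitted.
*Elena₃* c-commands the pronoun but from outside its binding domain, and is not c-commanded by it → coindexation permitted.
*Zara₄* c-commands the pronoun within its binding domain → coindexation would violate Principle B.

{1, 2, 3}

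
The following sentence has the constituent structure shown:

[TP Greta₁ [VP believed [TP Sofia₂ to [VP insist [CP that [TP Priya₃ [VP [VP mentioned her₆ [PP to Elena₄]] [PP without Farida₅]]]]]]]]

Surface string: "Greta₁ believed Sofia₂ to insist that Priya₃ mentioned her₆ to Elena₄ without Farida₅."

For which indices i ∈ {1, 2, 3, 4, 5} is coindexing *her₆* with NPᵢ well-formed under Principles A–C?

*her* is a pronoun, so Principle B applies: it must be free in its binding domain.
Binding domain of *her₆*: the embedded TP, whose subject is Priya₃.
*Greta₁* c-commands the pronoun but from outside its binding domain, and is not c-commanded by it → coindexation permitted.
*Sofia₂* c-commands the pronoun but from outside its binding domain, and is not c-commanded by it → coindexation permitted.
*Priya₃* c-commands the pronoun within its binding domain → coindexation would violate Principle B.
*Elena₄*: the pronoun c-commands this R-expression → coindexation would violate Principle C on *Elena₄*.
*Farida₅* and the pronoun do not c-command one another → neither Principle B nor Principle C is at stake; coindexation permitted.

{1, 2, 5}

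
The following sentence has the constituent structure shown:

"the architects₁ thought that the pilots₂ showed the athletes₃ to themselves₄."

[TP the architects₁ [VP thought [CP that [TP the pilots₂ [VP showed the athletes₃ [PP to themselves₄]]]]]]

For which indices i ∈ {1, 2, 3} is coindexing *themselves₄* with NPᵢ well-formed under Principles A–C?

*themselves* is an anaphor, so Principle A applies: it must be bound in its binding domain.
Binding domain of *themselves₄*: the embedded TP, whose subject is the pilots₂.
*the architects₁* c-commands the anaphor but is outside its binding domain → cannot satisfy Principle A.
*the pilots₂* c-commands the anaphor within its binding domain → licit binder.
*the athletes₃* c-commands the anaphor within its binding domain → licit binder.

{2, 3}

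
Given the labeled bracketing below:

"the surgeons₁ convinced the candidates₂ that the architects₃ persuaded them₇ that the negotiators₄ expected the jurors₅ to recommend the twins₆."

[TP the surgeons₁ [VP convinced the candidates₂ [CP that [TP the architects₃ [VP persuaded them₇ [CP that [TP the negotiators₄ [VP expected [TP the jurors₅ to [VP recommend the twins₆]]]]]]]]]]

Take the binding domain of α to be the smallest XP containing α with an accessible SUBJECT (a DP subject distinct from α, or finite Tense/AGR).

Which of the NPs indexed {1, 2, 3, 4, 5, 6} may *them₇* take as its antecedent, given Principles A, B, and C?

{1, 2}

*them* is a pronoun, so Principle B applies: it must be free in its binding domain.
Binding domain of *them₇*: the embedded TP, whose subject is the architects₃.
*the surgeons₁* c-commands the pronoun but from outside its binding domain, and is not c-commanded by it → coindexation permitted.
*the candidates₂* c-commands the pronoun but from outside its binding domain, and is not c-commanded by it → coindexation permitted.
*the architects₃* c-commands the pronoun within its binding domain → coindexation would violate Principle B.
*the negotiators₄*: the pronoun c-commands this R-expression → coindexation would violate Principle C on *the negotiators₄*.
*the jurors₅*: the pronoun c-commands this R-expression → coindexation would violate Principle C on *the jurors₅*.
*the twins₆*: the pronoun c-commands this R-expression → coindexation would violate Principle C on *the twins₆*.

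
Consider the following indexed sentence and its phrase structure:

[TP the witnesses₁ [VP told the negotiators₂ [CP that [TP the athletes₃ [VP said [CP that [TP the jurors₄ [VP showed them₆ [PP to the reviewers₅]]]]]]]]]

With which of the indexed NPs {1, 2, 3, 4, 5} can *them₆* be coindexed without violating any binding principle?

*them* is a pronoun, so Principle B applies: it must be free in its binding domain.
Binding domain of *them₆*: the embedded TP, whose subject is the jurors₄.
*the witnesses₁* c-commands the pronoun but from outside its binding domain, and is not c-commanded by it → coindexation permitted.
*the negotiators₂* c-commands the pronoun but from outside its binding domain, and is not c-commanded by it → coindexation permitted.
*the athletes₃* c-commands the pronoun but from outside its binding domain, and is not c-commanded by it → coindexation permitted.
*the jurors₄* c-commands the pronoun within its binding domain → coindexation would violate Principle B.
*the reviewers₅*: the pronoun c-commands this R-expression → coindexation would violate Principle C on *the reviewers₅*.

{1, 2, 3}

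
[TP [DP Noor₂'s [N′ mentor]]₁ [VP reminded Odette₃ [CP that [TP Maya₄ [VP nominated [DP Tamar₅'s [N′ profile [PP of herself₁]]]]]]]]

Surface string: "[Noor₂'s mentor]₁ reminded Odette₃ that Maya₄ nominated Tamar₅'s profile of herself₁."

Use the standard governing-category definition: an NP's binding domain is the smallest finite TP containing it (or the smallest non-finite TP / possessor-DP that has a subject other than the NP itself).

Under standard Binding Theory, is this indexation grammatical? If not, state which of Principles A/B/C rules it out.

The two coindexed NPs are *[Noor₂'s mentor]₁* and *herself₁*.
*herself₁* is an anaphor. Principle A requires it to be bound within its binding domain — the possessed DP, whose subject is Tamar₅.
Within that domain it is c-commanded by *Tamar₅*, which does not share its index.
*[Noor₂'s mentor]₁* does c-command the anaphor, but from outside its binding domain.
The anaphor is unbound in its domain → Principle A violation.

Principle A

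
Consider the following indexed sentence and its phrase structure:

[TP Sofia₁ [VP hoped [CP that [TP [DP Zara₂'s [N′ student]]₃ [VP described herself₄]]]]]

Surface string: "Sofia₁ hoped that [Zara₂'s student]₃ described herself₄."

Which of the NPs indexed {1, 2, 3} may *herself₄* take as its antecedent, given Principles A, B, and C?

*herself* is an anaphor, so Principle A applies: it must be bound in its binding domain.
Binding domain of *herself₄*: the embedded TP, whose subject is [Zara₂'s student]₃.
*Sofia₁* c-commands the anaphor but is outside its binding domain → cannot satisfy Principle A.
*Zara₂* does not c-command the anaphor → cannot bind it.
*[Zara₂'s student]₃* c-commands the anaphor within its binding domain → licit binder.

{3}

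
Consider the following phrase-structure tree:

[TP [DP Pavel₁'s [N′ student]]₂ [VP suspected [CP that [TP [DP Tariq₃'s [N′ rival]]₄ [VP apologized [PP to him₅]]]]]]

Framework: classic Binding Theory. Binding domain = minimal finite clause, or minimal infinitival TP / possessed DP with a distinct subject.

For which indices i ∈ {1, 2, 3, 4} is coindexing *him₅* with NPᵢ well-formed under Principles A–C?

*him* is a pronoun, so Principle B applies: it must be free in its binding domain.
Binding domain of *him₅*: the embedded TP, whose subject is [Tariq₃'s rival]₄.
*Pavel₁* and the pronoun do not c-command one another → neither Principle B nor Principle C is at stake; coindexation permitted.
*[Pavel₁'s student]₂* c-commands the pronoun but from outside its binding domain, and is not c-commanded by it → coindexation permitted.
*Tariq₃* and the pronoun do not c-command one another → neither Principle B nor Principle C is at stake; coindexation permitted.
*[Tariq₃'s rival]₄* c-commands the pronoun within its binding domain → coindexation would violate Principle B.

{1, 2, 3}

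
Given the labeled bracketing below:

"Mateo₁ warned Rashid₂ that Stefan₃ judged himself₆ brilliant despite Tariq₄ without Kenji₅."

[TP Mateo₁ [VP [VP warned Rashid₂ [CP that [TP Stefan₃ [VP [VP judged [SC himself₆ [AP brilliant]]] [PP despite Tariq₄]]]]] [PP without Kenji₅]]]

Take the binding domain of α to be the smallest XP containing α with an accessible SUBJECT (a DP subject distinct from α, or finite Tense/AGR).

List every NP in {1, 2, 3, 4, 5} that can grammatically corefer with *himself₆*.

*himself* is an anaphor, so Principle A applies: it must be bound in its binding domain.
Binding domain of *himself₆*: the embedded TP, whose subject is Stefan₃.
*Mateo₁* c-commands the anaphor but is outside its binding domain → cannot satisfy Principle A.
*Rashid₂* c-commands the anaphor but is outside its binding domain → cannot satisfy Principle A.
*Stefan₃* c-commands the anaphor within its binding domain → licit binder.
*Tariq₄* does not c-command the anaphor → cannot bind it.
*Kenji₅* does not c-command the anaphor → cannot bind it.

{3}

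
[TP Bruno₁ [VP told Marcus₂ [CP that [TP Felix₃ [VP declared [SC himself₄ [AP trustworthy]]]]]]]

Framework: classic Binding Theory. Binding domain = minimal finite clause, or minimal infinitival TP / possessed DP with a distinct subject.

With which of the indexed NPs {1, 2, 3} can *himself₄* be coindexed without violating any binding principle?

*himself* is an anaphor, so Principle A applies: it must be bound in its binding domain.
Binding domain of *himself₄*: the embedded TP, whose subject is Felix₃.
*Bruno₁* c-commands the anaphor but is outside its binding domain → cannot satisfy Principle A.
*Marcus₂* c-commands the anaphor but is outside its binding domain → cannot satisfy Principle A.
*Felix₃* c-commands the anaphor within its binding domain → licit binder.

{3}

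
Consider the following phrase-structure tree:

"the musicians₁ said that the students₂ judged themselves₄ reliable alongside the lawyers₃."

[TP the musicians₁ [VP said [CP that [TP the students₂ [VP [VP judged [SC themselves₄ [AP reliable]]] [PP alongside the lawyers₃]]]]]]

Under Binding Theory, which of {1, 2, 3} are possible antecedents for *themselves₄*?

*themselves* is an anaphor, so Principle A applies: it must be bound in its binding domain.
Binding domain of *themselves₄*: the embedded TP, whose subject is the students₂.
*the musicians₁* c-commands the anaphor but is outside its binding domain → cannot satisfy Principle A.
*the students₂* c-commands the anaphor within its binding domain → licit binder.
*the lawyers₃* does not c-command the anaphor → cannot bind it.

{2}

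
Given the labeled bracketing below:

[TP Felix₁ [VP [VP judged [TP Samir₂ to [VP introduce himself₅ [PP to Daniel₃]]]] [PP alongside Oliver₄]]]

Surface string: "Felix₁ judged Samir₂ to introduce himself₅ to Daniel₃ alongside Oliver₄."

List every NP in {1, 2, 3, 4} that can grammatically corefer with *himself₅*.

*himself* is an anaphor, so Principle A applies: it must be bound in its binding domain.
Binding domain of *himself₅*: the embedded TP, whose subject is Samir₂.
*Felix₁* c-commands the anaphor but is outside its binding domain → cannot satisfy Principle A.
*Samir₂* c-commands the anaphor within its binding domain → licit binder.
*Daniel₃* does not c-command the anaphor → cannot bind it.
*Oliver₄* does not c-command the anaphor → cannot bind it.

{2}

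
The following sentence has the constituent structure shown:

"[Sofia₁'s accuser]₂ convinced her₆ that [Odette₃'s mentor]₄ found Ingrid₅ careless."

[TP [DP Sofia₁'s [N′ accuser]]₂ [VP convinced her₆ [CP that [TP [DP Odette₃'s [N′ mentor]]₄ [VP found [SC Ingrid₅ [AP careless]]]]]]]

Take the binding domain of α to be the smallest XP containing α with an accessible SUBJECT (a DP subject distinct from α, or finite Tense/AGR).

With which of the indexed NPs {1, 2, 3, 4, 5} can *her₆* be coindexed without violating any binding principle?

*her* is a pronoun, so Principle B applies: it must be free in its binding domain.
Binding domain of *her₆*: the matrix TP, whose subject is [Sofia₁'s accuser]₂.
*Sofia₁* and the pronoun do not c-command one another → neither Principle B nor Principle C is at stake; coindexation permitted.
*[Sofia₁'s accuser]₂* c-commands the pronoun within its binding domain → coindexation would violate Principle B.
*Odette₃*: the pronoun c-commands this R-expression → coindexation would violate Principle C on *Odette₃*.
*[Odette₃'s mentor]₄*: the pronoun c-commands this R-expression → coindexation would violate Principle C on *[Odette₃'s mentor]₄*.
*Ingrid₅*: the pronoun c-commands this R-expression → coindexation would violate Principle C on *Ingrid₅*.

{1}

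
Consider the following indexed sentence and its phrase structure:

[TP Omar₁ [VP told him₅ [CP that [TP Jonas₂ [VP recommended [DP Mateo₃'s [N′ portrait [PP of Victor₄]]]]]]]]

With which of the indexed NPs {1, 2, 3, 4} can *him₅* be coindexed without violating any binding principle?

*him* is a pronoun, so Principle B applies: it must be free in its binding domain.
Binding domain of *him₅*: the matrix TP, whose subject is Omar₁.
*Omar₁* c-commands the pronoun within its binding domain → coindexation would violate Principle B.
*Jonas₂*: the pronoun c-commands this R-expression → coindexation would violate Principle C on *Jonas₂*.
*Mateo₃*: the pronoun c-commands this R-expression → coindexation would violate Principle C on *Mateo₃*.
*Victor₄*: the pronoun c-commands this R-expression → coindexation would violate Principle C on *Victor₄*.

none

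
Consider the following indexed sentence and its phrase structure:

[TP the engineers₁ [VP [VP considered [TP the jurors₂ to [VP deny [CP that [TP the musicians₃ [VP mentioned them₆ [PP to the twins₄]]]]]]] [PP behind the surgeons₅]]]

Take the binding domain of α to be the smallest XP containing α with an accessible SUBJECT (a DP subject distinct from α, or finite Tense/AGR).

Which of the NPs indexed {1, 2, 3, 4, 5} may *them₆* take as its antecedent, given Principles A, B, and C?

*them* is a pronoun, so Principle B applies: it must be free in its binding domain.
Binding domain of *them₆*: the embedded TP, whose subject is the musicians₃.
*the engineers₁* c-commands the pronoun but from outside its binding domain, and is not c-commanded by it → coindexation permitted.
*the jurors₂* c-commands the pronoun but from outside its binding domain, and is not c-commanded by it → coindexation permitted.
*the musicians₃* c-commands the pronoun within its binding domain → coindexation would violate Principle B.
*the twins₄*: the pronoun c-commands this R-expression → coindexation would violate Principle C on *the twins₄*.
*the surgeons₅* and the pronoun do not c-command one another → neither Principle B nor Principle C is at stake; coindexation permitted.

{1, 2, 5}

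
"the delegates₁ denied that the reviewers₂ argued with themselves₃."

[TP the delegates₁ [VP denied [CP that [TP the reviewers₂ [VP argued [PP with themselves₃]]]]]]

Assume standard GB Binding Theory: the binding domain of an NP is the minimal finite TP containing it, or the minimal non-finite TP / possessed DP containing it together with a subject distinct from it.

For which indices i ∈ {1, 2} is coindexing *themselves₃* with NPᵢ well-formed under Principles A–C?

*themselves* is an anaphor, so Principle A applies: it must be bound in its binding domain.
Binding domain of *themselves₃*: the embedded TP, whose subject is the reviewers₂.
*the delegates₁* c-commands the anaphor but is outside its binding domain → cannot satisfy Principle A.
*the reviewers₂* c-commands the anaphor within its binding domain → licit binder.

{2}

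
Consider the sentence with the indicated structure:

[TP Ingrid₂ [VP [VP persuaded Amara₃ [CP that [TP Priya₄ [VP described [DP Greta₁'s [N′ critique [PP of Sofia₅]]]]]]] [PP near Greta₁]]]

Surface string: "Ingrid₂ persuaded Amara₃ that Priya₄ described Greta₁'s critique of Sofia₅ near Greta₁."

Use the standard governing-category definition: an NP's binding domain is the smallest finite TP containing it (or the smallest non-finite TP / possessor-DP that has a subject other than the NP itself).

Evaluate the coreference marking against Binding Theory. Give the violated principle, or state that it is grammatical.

grammatical

The two coindexed NPs are *Greta₁* and *Greta₁*.
*Greta₁* is an R-expression; no coindexed NP c-commands it, so Principle C holds.
*Greta₁* is an R-expression; *Greta₁* does not c-command it, and no other NP shares its index, so Principle C is satisfied.
All principles are respected.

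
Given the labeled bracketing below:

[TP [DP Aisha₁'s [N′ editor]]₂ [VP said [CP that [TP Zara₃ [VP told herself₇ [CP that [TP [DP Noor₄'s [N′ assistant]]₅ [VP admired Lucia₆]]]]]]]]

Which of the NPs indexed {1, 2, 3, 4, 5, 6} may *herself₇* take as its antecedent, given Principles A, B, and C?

*herself* is an anaphor, so Principle A applies: it must be bound in its binding domain.
Binding domain of *herself₇*: the embedded TP, whose subject is Zara₃.
*Aisha₁* does not c-command the anaphor → cannot bind it.
*[Aisha₁'s editor]₂* c-commands the anaphor but is outside its binding domain → cannot satisfy Principle A.
*Zara₃* c-commands the anaphor within its binding domain → licit binder.
*Noor₄* does not c-command the anaphor → cannot bind it.
*[Noor₄'s assistant]₅* does not c-command the anaphor → cannot bind it.
*Lucia₆* does not c-command the anaphor → cannot bind it.

{3}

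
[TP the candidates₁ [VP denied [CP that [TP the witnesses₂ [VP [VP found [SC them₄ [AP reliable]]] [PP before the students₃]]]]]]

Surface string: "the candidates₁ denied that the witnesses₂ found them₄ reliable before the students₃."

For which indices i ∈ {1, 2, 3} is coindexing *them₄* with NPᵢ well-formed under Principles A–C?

{1, 3}

*them* is a pronoun, so Principle B applies: it must be free in its binding domain.
Binding domain of *them₄*: the embedded TP, whose subject is the witnesses₂.
*the candidates₁* c-commands the pronoun but from outside its binding domain, and is not c-commanded by it → coindexation permitted.
*the witnesses₂* c-commands the pronoun within its binding domain → coindexation would violate Principle B.
*the students₃* and the pronoun do not c-command one another → neither Principle B nor Principle C is at stake; coindexation permitted.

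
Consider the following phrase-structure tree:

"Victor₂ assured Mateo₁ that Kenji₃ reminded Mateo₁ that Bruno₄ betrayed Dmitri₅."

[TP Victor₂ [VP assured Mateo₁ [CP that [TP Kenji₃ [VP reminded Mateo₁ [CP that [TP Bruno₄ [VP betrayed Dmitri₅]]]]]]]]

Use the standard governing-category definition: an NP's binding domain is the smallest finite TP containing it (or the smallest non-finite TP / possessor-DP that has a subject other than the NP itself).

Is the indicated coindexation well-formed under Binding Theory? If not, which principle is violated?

Principle C

The two coindexed NPs are *Mateo₁* (the lower occurrence) and *Mateo₁* (the higher occurrence).
*Mateo₁* (the lower occurrence) is an R-expression. Principle C requires it to be free everywhere.
*Mateo₁* (the higher occurrence) c-commands it and carries the same index.
The R-expression is bound → Principle C violation.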